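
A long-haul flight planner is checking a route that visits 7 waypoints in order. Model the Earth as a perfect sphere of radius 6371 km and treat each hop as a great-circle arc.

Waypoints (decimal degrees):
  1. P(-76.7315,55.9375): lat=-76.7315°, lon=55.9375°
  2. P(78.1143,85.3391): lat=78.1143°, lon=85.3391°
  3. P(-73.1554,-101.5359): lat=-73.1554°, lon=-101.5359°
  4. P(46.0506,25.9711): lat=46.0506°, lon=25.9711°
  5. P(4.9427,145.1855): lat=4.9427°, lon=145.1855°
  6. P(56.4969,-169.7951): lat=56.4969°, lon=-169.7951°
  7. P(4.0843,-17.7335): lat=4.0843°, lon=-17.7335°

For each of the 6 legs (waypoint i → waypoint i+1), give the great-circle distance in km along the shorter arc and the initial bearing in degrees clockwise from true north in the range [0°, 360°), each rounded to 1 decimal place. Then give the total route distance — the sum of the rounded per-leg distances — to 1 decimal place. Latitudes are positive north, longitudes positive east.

Leg 1: dist=17310.8 km, bearing=14.2°
Leg 2: dist=19432.9 km, bearing=22.3°
Leg 3: dist=16039.2 km, bearing=109.6°
Leg 4: dist=11785.4 km, bearing=64.8°
Leg 5: dist=6958.1 km, bearing=26.1°
Leg 6: dist=12818.4 km, bearing=31.1°
Total: 84344.8 km

Leg 1: φ1=-1.3392173, φ2=1.3633517, Δφ=2.7025690, Δλ=0.5131547 rad; a=sin²(Δφ/2)+cosφ1·cosφ2·sin²(Δλ/2)=0.9556277965; c=2·atan2(√a, √(1-a))=2.717118909; dist=6371·c=17310.765 ≈ 17310.8 km; running total=17310.8 km
Leg 1 bearing: y=sinΔλ·cosφ2=0.10111153, x=cosφ1·sinφ2-sinφ1·cosφ2·cosΔλ=0.39923640; θ=atan2(y, x)=14.2120° ≈ 14.2°
Leg 2: φ1=1.3633517, φ2=-1.2768026, Δφ=-2.6401543, Δλ=-3.2615840 rad; a=sin²(Δφ/2)+cosφ1·cosφ2·sin²(Δλ/2)=0.9979139123; c=2·atan2(√a, √(1-a))=3.050213446; dist=6371·c=19432.910 ≈ 19432.9 km; running total=36743.7 km
Leg 2 bearing: y=sinΔλ·cosφ2=0.03468735, x=cosφ1·sinφ2-sinφ1·cosφ2·cosΔλ=0.08440220; θ=atan2(y, x)=22.3415° ≈ 22.3°
Leg 3: φ1=-1.2768026, φ2=0.8037346, Δφ=2.0805372, Δλ=2.2254170 rad; a=sin²(Δφ/2)+cosφ1·cosφ2·sin²(Δλ/2)=0.9057557214; c=2·atan2(√a, √(1-a))=2.517530412; dist=6371·c=16039.186 ≈ 16039.2 km; running total=52782.9 km
Leg 3 bearing: y=sinΔλ·cosφ2=0.55055370, x=cosφ1·sinφ2-sinφ1·cosφ2·cosΔλ=-0.19580551; θ=atan2(y, x)=109.5780° ≈ 109.6°
Leg 4: φ1=0.8037346, φ2=0.0862664, Δφ=-0.7174682, Δλ=2.0806838 rad; a=sin²(Δφ/2)+cosφ1·cosφ2·sin²(Δλ/2)=0.6377238021; c=2·atan2(√a, √(1-a))=1.849851614; dist=6371·c=11785.405 ≈ 11785.4 km; running total=64568.3 km
Leg 4 bearing: y=sinΔλ·cosφ2=0.86955381, x=cosφ1·sinφ2-sinφ1·cosφ2·cosΔλ=0.40988387; θ=atan2(y, x)=64.7621° ≈ 64.8°
Leg 5: φ1=0.0862664, φ2=0.9860569, Δφ=0.8997905, Δλ=-5.4974485 rad; a=sin²(Δφ/2)+cosφ1·cosφ2·sin²(Δλ/2)=0.2697141338; c=2·atan2(√a, √(1-a))=1.092157119; dist=6371·c=6958.133 ≈ 6958.1 km; running total=71526.4 km
Leg 5 bearing: y=sinΔλ·cosφ2=0.39044242, x=cosφ1·sinφ2-sinφ1·cosφ2·cosΔλ=0.79713763; θ=atan2(y, x)=26.0959° ≈ 26.1°
Leg 6: φ1=0.9860569, φ2=0.0712845, Δφ=-0.9147724, Δλ=2.6539756 rad; a=sin²(Δφ/2)+cosφ1·cosφ2·sin²(Δλ/2)=0.7135102331; c=2·atan2(√a, √(1-a))=2.011991468; dist=6371·c=12818.398 ≈ 12818.4 km; running total=84344.8 km
Leg 6 bearing: y=sinΔλ·cosφ2=0.46733213, x=cosφ1·sinφ2-sinφ1·cosφ2·cosΔλ=0.77411511; θ=atan2(y, x)=31.1193° ≈ 31.1°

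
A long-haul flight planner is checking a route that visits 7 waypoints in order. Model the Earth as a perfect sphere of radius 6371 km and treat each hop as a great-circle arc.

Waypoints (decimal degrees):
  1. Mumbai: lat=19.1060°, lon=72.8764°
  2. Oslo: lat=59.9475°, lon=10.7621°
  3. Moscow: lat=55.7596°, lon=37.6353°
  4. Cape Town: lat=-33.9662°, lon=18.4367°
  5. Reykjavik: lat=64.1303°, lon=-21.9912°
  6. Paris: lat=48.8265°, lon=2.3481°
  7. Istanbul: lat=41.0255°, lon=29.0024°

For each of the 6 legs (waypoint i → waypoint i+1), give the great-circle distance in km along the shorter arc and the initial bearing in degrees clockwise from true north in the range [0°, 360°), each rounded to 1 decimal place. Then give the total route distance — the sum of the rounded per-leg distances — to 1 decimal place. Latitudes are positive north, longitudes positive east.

Leg 1: dist=6637.5 km, bearing=329.2°
Leg 2: dist=1643.8 km, bearing=94.6°
Leg 3: dist=10142.4 km, bearing=195.8°
Leg 4: dist=11468.1 km, bearing=343.1°
Leg 5: dist=2236.6 km, bearing=127.9°
Leg 6: dist=2255.9 km, bearing=102.6°
Total: 34384.3 km

Leg 1: φ1=0.3334626, φ2=1.0462813, Δφ=0.7128186, Δλ=-1.0840990 rad; a=sin²(Δφ/2)+cosφ1·cosφ2·sin²(Δλ/2)=0.2476810571; c=2·atan2(√a, √(1-a))=1.041833851; dist=6371·c=6637.523 ≈ 6637.5 km; running total=6637.5 km
Leg 1 bearing: y=sinΔλ·cosφ2=-0.44264240, x=cosφ1·sinφ2-sinφ1·cosφ2·cosΔλ=0.74122082; θ=atan2(y, x)=-30.8448° <0 so +360° → 329.1552° ≈ 329.2°
Leg 2: φ1=1.0462813, φ2=0.9731886, Δφ=-0.0730926, Δλ=0.4690258 rad; a=sin²(Δφ/2)+cosφ1·cosφ2·sin²(Δλ/2)=0.0165498609; c=2·atan2(√a, √(1-a))=0.258007556; dist=6371·c=1643.766 ≈ 1643.8 km; running total=8281.3 km
Leg 2 bearing: y=sinΔλ·cosφ2=0.25433508, x=cosφ1·sinφ2-sinφ1·cosφ2·cosΔλ=-0.02043324; θ=atan2(y, x)=94.5933° ≈ 94.6°
Leg 3: φ1=0.9731886, φ2=-0.5928220, Δφ=-1.5660106, Δλ=-0.3350788 rad; a=sin²(Δφ/2)+cosφ1·cosφ2·sin²(Δλ/2)=0.5105838697; c=2·atan2(√a, √(1-a))=1.591965647; dist=6371·c=10142.413 ≈ 10142.4 km; running total=18423.7 km
Leg 3 bearing: y=sinΔλ·cosφ2=-0.27273211, x=cosφ1·sinφ2-sinφ1·cosφ2·cosΔλ=-0.96185712; θ=atan2(y, x)=-164.1695° <0 so +360° → 195.8305° ≈ 195.8°
Leg 4: φ1=-0.5928220, φ2=1.1192849, Δφ=1.7121069, Δλ=-0.7056000 rad; a=sin²(Δφ/2)+cosφ1·cosφ2·sin²(Δλ/2)=0.6136241036; c=2·atan2(√a, √(1-a))=1.800047351; dist=6371·c=11468.102 ≈ 11468.1 km; running total=29891.8 km
Leg 4 bearing: y=sinΔλ·cosφ2=-0.28295334, x=cosφ1·sinφ2-sinφ1·cosφ2·cosΔλ=0.93182384; θ=atan2(y, x)=-16.8912° <0 so +360° → 343.1088° ≈ 343.1°
Leg 5: φ1=1.1192849, φ2=0.8521832, Δφ=-0.2671017, Δλ=0.4248009 rad; a=sin²(Δφ/2)+cosφ1·cosφ2·sin²(Δλ/2)=0.0304953829; c=2·atan2(√a, √(1-a))=0.351058486; dist=6371·c=2236.594 ≈ 2236.6 km; running total=32128.4 km
Leg 5 bearing: y=sinΔλ·cosφ2=0.27132843, x=cosφ1·sinφ2-sinφ1·cosφ2·cosΔλ=-0.21128782; θ=atan2(y, x)=127.9085° ≈ 127.9°
Leg 6: φ1=0.8521832, φ2=0.7160301, Δφ=-0.1361531, Δλ=0.4652053 rad; a=sin²(Δφ/2)+cosφ1·cosφ2·sin²(Δλ/2)=0.0310176478; c=2·atan2(√a, √(1-a))=0.354083376; dist=6371·c=2255.865 ≈ 2255.9 km; running total=34384.3 km
Leg 6 bearing: y=sinΔλ·cosφ2=0.33843644, x=cosφ1·sinφ2-sinφ1·cosφ2·cosΔλ=-0.07538558; θ=atan2(y, x)=102.5574° ≈ 102.6°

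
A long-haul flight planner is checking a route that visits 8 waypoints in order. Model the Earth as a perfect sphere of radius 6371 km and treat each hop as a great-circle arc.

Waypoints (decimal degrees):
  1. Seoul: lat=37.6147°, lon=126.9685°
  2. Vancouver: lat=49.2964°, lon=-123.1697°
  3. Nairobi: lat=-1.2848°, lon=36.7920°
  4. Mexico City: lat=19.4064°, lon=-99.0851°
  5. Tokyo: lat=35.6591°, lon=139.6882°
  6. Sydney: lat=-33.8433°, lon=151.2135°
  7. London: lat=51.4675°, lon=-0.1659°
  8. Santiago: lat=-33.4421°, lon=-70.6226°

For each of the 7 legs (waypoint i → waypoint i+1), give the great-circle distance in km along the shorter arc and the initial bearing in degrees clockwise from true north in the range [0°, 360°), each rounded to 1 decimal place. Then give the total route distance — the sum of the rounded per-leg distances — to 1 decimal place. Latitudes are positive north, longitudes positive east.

Leg 1: dist=8151.7 km, bearing=39.8°
Leg 2: dist=14345.7 km, bearing=26.2°
Leg 3: dist=14809.4 km, bearing=295.8°
Leg 4: dist=11313.8 km, bearing=314.8°
Leg 5: dist=7820.6 km, bearing=169.8°
Leg 6: dist=16996.5 km, bearing=319.2°
Leg 7: dist=11664.8 km, bearing=234.5°
Total: 85102.5 km

Leg 1: φ1=0.6565004, φ2=0.8603845, Δφ=0.2038841, Δλ=-4.3657352 rad; a=sin²(Δφ/2)+cosφ1·cosφ2·sin²(Δλ/2)=0.3564052449; c=2·atan2(√a, √(1-a))=1.279504877; dist=6371·c=8151.726 ≈ 8151.7 km; running total=8151.7 km
Leg 1 bearing: y=sinΔλ·cosφ2=0.61335304, x=cosφ1·sinφ2-sinφ1·cosφ2·cosΔλ=0.73574468; θ=atan2(y, x)=39.8163° ≈ 39.8°
Leg 2: φ1=0.8603845, φ2=-0.0224240, Δφ=-0.8828085, Δλ=2.7918583 rad; a=sin²(Δφ/2)+cosφ1·cosφ2·sin²(Δλ/2)=0.8147558042; c=2·atan2(√a, √(1-a))=2.251720810; dist=6371·c=14345.713 ≈ 14345.7 km; running total=22497.4 km
Leg 2 bearing: y=sinΔλ·cosφ2=0.34256207, x=cosφ1·sinφ2-sinφ1·cosφ2·cosΔλ=0.69739972; θ=atan2(y, x)=26.1602° ≈ 26.2°
Leg 3: φ1=-0.0224240, φ2=0.3387056, Δφ=0.3611296, Δλ=-2.3715028 rad; a=sin²(Δφ/2)+cosφ1·cosφ2·sin²(Δλ/2)=0.8421719249; c=2·atan2(√a, √(1-a))=2.324499773; dist=6371·c=14809.388 ≈ 14809.4 km; running total=37306.8 km
Leg 3 bearing: y=sinΔλ·cosφ2=-0.65664555, x=cosφ1·sinφ2-sinφ1·cosφ2·cosΔλ=0.31700175; θ=atan2(y, x)=-64.2306° <0 so +360° → 295.7694° ≈ 295.8°
Leg 4: φ1=0.3387056, φ2=0.6223687, Δφ=0.2836631, Δλ=4.1673803 rad; a=sin²(Δφ/2)+cosφ1·cosφ2·sin²(Δλ/2)=0.6017953751; c=2·atan2(√a, √(1-a))=1.775820422; dist=6371·c=11313.752 ≈ 11313.8 km; running total=48620.6 km
Leg 4 bearing: y=sinΔλ·cosφ2=-0.69478714, x=cosφ1·sinφ2-sinφ1·cosφ2·cosΔλ=0.68979826; θ=atan2(y, x)=-45.2064° <0 so +360° → 314.7936° ≈ 314.8°
Leg 5: φ1=0.6223687, φ2=-0.5906770, Δφ=-1.2130457, Δλ=0.2011544 rad; a=sin²(Δφ/2)+cosφ1·cosφ2·sin²(Δλ/2)=0.3317193996; c=2·atan2(√a, √(1-a))=1.227533666; dist=6371·c=7820.617 ≈ 7820.6 km; running total=56441.2 km
Leg 5 bearing: y=sinΔλ·cosφ2=0.16594717, x=cosφ1·sinφ2-sinφ1·cosφ2·cosΔλ=-0.92692400; θ=atan2(y, x)=169.8499° ≈ 169.8°
Leg 6: φ1=-0.5906770, φ2=0.8982773, Δφ=1.4889543, Δλ=-2.6420689 rad; a=sin²(Δφ/2)+cosφ1·cosφ2·sin²(Δλ/2)=0.9449206793; c=2·atan2(√a, √(1-a))=2.667793687; dist=6371·c=16996.514 ≈ 16996.5 km; running total=73437.7 km
Leg 6 bearing: y=sinΔλ·cosφ2=-0.29840177, x=cosφ1·sinφ2-sinφ1·cosφ2·cosΔλ=0.34516480; θ=atan2(y, x)=-40.8441° <0 so +360° → 319.1559° ≈ 319.2°
Leg 7: φ1=0.8982773, φ2=-0.5836748, Δφ=-1.4819521, Δλ=-1.2297014 rad; a=sin²(Δφ/2)+cosφ1·cosφ2·sin²(Δλ/2)=0.6286025634; c=2·atan2(√a, √(1-a))=1.830925236; dist=6371·c=11664.825 ≈ 11664.8 km; running total=85102.5 km
Leg 7 bearing: y=sinΔλ·cosφ2=-0.78637001, x=cosφ1·sinφ2-sinφ1·cosφ2·cosΔλ=-0.56166514; θ=atan2(y, x)=-125.5363° <0 so +360° → 234.4637° ≈ 234.5°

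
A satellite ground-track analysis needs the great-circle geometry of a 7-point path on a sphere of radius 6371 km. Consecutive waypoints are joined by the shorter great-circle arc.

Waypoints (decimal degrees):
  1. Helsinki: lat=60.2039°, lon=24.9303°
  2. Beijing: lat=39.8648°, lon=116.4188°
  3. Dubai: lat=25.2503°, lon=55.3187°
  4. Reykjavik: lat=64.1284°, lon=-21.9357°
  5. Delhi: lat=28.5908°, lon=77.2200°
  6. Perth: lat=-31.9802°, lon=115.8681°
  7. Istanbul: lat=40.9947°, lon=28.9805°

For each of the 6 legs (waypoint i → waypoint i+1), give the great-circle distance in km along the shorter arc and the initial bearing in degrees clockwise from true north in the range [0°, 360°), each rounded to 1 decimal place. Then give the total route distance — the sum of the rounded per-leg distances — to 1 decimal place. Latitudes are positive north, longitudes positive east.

Leg 1: φ1=1.0507563, φ2=0.6957720, Δφ=-0.3549843, Δλ=1.5967756 rad; a=sin²(Δφ/2)+cosφ1·cosφ2·sin²(Δλ/2)=0.2268336218; c=2·atan2(√a, √(1-a))=0.992816815; dist=6371·c=6325.236 ≈ 6325.2 km; running total=6325.2 km
Leg 1 bearing: y=sinΔλ·cosφ2=0.76730008, x=cosφ1·sinφ2-sinφ1·cosφ2·cosΔλ=0.33581410; θ=atan2(y, x)=66.3631° ≈ 66.4°
Leg 2: φ1=0.6957720, φ2=0.4407009, Δφ=-0.2550711, Δλ=-1.0663979 rad; a=sin²(Δφ/2)+cosφ1·cosφ2·sin²(Δλ/2)=0.1955359798; c=2·atan2(√a, √(1-a))=0.916087831; dist=6371·c=5836.396 ≈ 5836.4 km; running total=12161.6 km
Leg 2 bearing: y=sinΔλ·cosφ2=-0.79181720, x=cosφ1·sinφ2-sinφ1·cosφ2·cosΔλ=0.04724571; θ=atan2(y, x)=-86.5854° <0 so +360° → 273.4146° ≈ 273.4°
Leg 3: φ1=0.4407009, φ2=1.1192517, Δφ=0.6785509, Δλ=-1.3483436 rad; a=sin²(Δφ/2)+cosφ1·cosφ2·sin²(Δλ/2)=0.2645542900; c=2·atan2(√a, √(1-a))=1.080495360; dist=6371·c=6883.836 ≈ 6883.8 km; running total=19045.4 km
Leg 3 bearing: y=sinΔλ·cosφ2=-0.42560372, x=cosφ1·sinφ2-sinφ1·cosφ2·cosΔλ=0.77273718; θ=atan2(y, x)=-28.8448° <0 so +360° → 331.1552° ≈ 331.2°
Leg 4: φ1=1.1192517, φ2=0.4990036, Δφ=-0.6202481, Δλ=1.7305934 rad; a=sin²(Δφ/2)+cosφ1·cosφ2·sin²(Δλ/2)=0.3151888775; c=2·atan2(√a, √(1-a))=1.192193885; dist=6371·c=7595.467 ≈ 7595.5 km; running total=26640.9 km
Leg 4 bearing: y=sinΔλ·cosφ2=0.86687298, x=cosφ1·sinφ2-sinφ1·cosφ2·cosΔλ=0.33453046; θ=atan2(y, x)=68.8982° ≈ 68.9°
Leg 5: φ1=0.4990036, φ2=-0.5581598, Δφ=-1.0571634, Δλ=0.6745366 rad; a=sin²(Δφ/2)+cosφ1·cosφ2·sin²(Δλ/2)=0.3358843469; c=2·atan2(√a, √(1-a))=1.236365794; dist=6371·c=7876.886 ≈ 7876.9 km; running total=34517.8 km
Leg 5 bearing: y=sinΔλ·cosφ2=0.52975045, x=cosφ1·sinφ2-sinφ1·cosφ2·cosΔλ=-0.78206692; θ=atan2(y, x)=145.8874° ≈ 145.9°
Leg 6: φ1=-0.5581598, φ2=0.7154925, Δφ=1.2736523, Δλ=-1.5164747 rad; a=sin²(Δφ/2)+cosφ1·cosφ2·sin²(Δλ/2)=0.6563341904; c=2·atan2(√a, √(1-a))=1.888797294; dist=6371·c=12033.528 ≈ 12033.5 km; running total=46551.3 km
Leg 6 bearing: y=sinΔλ·cosφ2=-0.75365694, x=cosφ1·sinφ2-sinφ1·cosφ2·cosΔλ=0.57813468; θ=atan2(y, x)=-52.5080° <0 so +360° → 307.4920° ≈ 307.5°

Leg 1: dist=6325.2 km, bearing=66.4°
Leg 2: dist=5836.4 km, bearing=273.4°
Leg 3: dist=6883.8 km, bearing=331.2°
Leg 4: dist=7595.5 km, bearing=68.9°
Leg 5: dist=7876.9 km, bearing=145.9°
Leg 6: dist=12033.5 km, bearing=307.5°
Total: 46551.3 km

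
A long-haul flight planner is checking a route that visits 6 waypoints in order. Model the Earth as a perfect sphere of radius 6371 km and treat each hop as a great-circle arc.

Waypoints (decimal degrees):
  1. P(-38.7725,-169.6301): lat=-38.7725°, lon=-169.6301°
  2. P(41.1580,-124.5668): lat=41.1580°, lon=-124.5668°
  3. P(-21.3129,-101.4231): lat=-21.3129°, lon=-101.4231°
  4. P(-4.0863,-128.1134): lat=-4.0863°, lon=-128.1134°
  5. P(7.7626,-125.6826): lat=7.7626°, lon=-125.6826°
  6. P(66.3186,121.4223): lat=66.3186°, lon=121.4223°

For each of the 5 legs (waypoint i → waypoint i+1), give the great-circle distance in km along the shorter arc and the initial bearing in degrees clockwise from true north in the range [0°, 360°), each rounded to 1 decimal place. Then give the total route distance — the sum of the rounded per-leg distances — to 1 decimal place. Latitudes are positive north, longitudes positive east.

Leg 1: dist=9991.9 km, bearing=32.2°
Leg 2: dist=7345.7 km, bearing=156.4°
Leg 3: dist=3459.9 km, bearing=299.9°
Leg 4: dist=1344.9 km, bearing=11.6°
Leg 5: dist=10205.9 km, bearing=338.3°
Total: 32348.3 km

Leg 1: φ1=-0.6767078, φ2=0.7183426, Δφ=1.3950504, Δλ=0.7865030 rad; a=sin²(Δφ/2)+cosφ1·cosφ2·sin²(Δλ/2)=0.4987704974; c=2·atan2(√a, √(1-a))=1.568337319; dist=6371·c=9991.877 ≈ 9991.9 km; running total=9991.9 km
Leg 1 bearing: y=sinΔλ·cosφ2=0.53296681, x=cosφ1·sinφ2-sinφ1·cosφ2·cosΔλ=0.84613258; θ=atan2(y, x)=32.2062° ≈ 32.2°
Leg 2: φ1=0.7183426, φ2=-0.3719803, Δφ=-1.0903229, Δλ=0.4039338 rad; a=sin²(Δφ/2)+cosφ1·cosφ2·sin²(Δλ/2)=0.2971243682; c=2·atan2(√a, √(1-a))=1.152995680; dist=6371·c=7345.735 ≈ 7345.7 km; running total=17337.6 km
Leg 2 bearing: y=sinΔλ·cosφ2=0.36615842, x=cosφ1·sinφ2-sinφ1·cosφ2·cosΔλ=-0.83743294; θ=atan2(y, x)=156.3832° ≈ 156.4°
Leg 3: φ1=-0.3719803, φ2=-0.0713194, Δφ=0.3006609, Δλ=-0.4658336 rad; a=sin²(Δφ/2)+cosφ1·cosφ2·sin²(Δλ/2)=0.0719360215; c=2·atan2(√a, √(1-a))=0.543066686; dist=6371·c=3459.878 ≈ 3459.9 km; running total=20797.5 km
Leg 3 bearing: y=sinΔλ·cosφ2=-0.44802590, x=cosφ1·sinφ2-sinφ1·cosφ2·cosΔλ=0.25752227; θ=atan2(y, x)=-60.1100° <0 so +360° → 299.8900° ≈ 299.9°
Leg 4: φ1=-0.0713194, φ2=0.1354829, Δφ=0.2068023, Δλ=0.0424255 rad; a=sin²(Δφ/2)+cosφ1·cosφ2·sin²(Δλ/2)=0.0110984054; c=2·atan2(√a, √(1-a))=0.211089634; dist=6371·c=1344.852 ≈ 1344.9 km; running total=22142.4 km
Leg 4 bearing: y=sinΔλ·cosφ2=0.04202408, x=cosφ1·sinφ2-sinφ1·cosφ2·cosΔλ=0.20526787; θ=atan2(y, x)=11.5702° ≈ 11.6°
Leg 5: φ1=0.1354829, φ2=1.1574779, Δφ=1.0219950, Δλ=4.3127941 rad; a=sin²(Δφ/2)+cosφ1·cosφ2·sin²(Δλ/2)=0.5155665801; c=2·atan2(√a, √(1-a))=1.601934519; dist=6371·c=10205.925 ≈ 10205.9 km; running total=32348.3 km
Leg 5 bearing: y=sinΔλ·cosφ2=-0.37000795, x=cosφ1·sinφ2-sinφ1·cosφ2·cosΔλ=0.92850678; θ=atan2(y, x)=-21.7272° <0 so +360° → 338.2728° ≈ 338.3°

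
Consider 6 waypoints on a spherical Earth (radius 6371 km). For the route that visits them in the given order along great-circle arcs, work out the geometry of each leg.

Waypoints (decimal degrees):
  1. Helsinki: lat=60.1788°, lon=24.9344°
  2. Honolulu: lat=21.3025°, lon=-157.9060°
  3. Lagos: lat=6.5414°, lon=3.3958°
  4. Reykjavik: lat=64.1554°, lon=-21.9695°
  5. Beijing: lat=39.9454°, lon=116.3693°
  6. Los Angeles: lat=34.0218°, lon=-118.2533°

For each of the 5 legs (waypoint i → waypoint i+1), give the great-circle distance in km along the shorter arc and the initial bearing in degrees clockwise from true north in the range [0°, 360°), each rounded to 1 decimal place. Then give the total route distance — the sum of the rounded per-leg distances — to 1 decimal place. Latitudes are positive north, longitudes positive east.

Leg 1: φ1=1.0503182, φ2=0.3717988, Δφ=-0.6785194, Δλ=-3.1911670 rad; a=sin²(Δφ/2)+cosφ1·cosφ2·sin²(Δλ/2)=0.5737814918; c=2·atan2(√a, √(1-a))=1.718900153; dist=6371·c=10951.113 ≈ 10951.1 km; running total=10951.1 km
Leg 1 bearing: y=sinΔλ·cosφ2=0.04616827, x=cosφ1·sinφ2-sinφ1·cosφ2·cosΔλ=0.98797452; θ=atan2(y, x)=2.6755° ≈ 2.7°
Leg 2: φ1=0.3717988, φ2=0.1141690, Δφ=-0.2576298, Δλ=2.8152475 rad; a=sin²(Δφ/2)+cosφ1·cosφ2·sin²(Δλ/2)=0.9176849995; c=2·atan2(√a, √(1-a))=2.559601876; dist=6371·c=16307.224 ≈ 16307.2 km; running total=27258.3 km
Leg 2 bearing: y=sinΔλ·cosφ2=0.31849617, x=cosφ1·sinφ2-sinφ1·cosφ2·cosΔλ=0.44801468; θ=atan2(y, x)=35.4092° ≈ 35.4°
Leg 3: φ1=0.1141690, φ2=1.1197230, Δφ=1.0055540, Δλ=-0.4427080 rad; a=sin²(Δφ/2)+cosφ1·cosφ2·sin²(Δλ/2)=0.2530659889; c=2·atan2(√a, √(1-a))=1.054263794; dist=6371·c=6716.715 ≈ 6716.7 km; running total=33975.0 km
Leg 3 bearing: y=sinΔλ·cosφ2=-0.18674793, x=cosφ1·sinφ2-sinφ1·cosφ2·cosΔλ=0.84924648; θ=atan2(y, x)=-12.4019° <0 so +360° → 347.5981° ≈ 347.6°
Leg 4: φ1=1.1197230, φ2=0.6971788, Δφ=-0.4225442, Δλ=2.4144675 rad; a=sin²(Δφ/2)+cosφ1·cosφ2·sin²(Δλ/2)=0.3359229462; c=2·atan2(√a, √(1-a))=1.236447519; dist=6371·c=7877.407 ≈ 7877.4 km; running total=41852.4 km
Leg 4 bearing: y=sinΔλ·cosφ2=0.50961552, x=cosφ1·sinφ2-sinφ1·cosφ2·cosΔλ=0.79536589; θ=atan2(y, x)=32.6489° ≈ 32.6°
Leg 5: φ1=0.6971788, φ2=0.5937924, Δφ=-0.1033863, Δλ=-4.0949369 rad; a=sin²(Δφ/2)+cosφ1·cosφ2·sin²(Δλ/2)=0.5043242155; c=2·atan2(√a, √(1-a))=1.579444866; dist=6371·c=10062.643 ≈ 10062.6 km; running total=51915.0 km
Leg 5 bearing: y=sinΔλ·cosφ2=0.67578742, x=cosφ1·sinφ2-sinφ1·cosφ2·cosΔλ=0.73704584; θ=atan2(y, x)=42.5173° ≈ 42.5°

Leg 1: dist=10951.1 km, bearing=2.7°
Leg 2: dist=16307.2 km, bearing=35.4°
Leg 3: dist=6716.7 km, bearing=347.6°
Leg 4: dist=7877.4 km, bearing=32.6°
Leg 5: dist=10062.6 km, bearing=42.5°
Total: 51915.0 km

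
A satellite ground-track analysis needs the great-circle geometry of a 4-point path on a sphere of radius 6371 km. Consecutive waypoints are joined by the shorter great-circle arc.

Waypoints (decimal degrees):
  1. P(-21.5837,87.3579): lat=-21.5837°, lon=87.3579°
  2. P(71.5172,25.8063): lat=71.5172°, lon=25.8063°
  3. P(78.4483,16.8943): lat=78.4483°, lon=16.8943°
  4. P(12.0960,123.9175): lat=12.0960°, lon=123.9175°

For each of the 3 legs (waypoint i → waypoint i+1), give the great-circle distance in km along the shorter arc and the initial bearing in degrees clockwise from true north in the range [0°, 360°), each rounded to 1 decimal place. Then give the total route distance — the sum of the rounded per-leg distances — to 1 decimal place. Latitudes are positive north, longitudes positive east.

Leg 1: dist=11345.4 km, bearing=343.4°
Leg 2: dist=810.2 km, bearing=345.8°
Leg 3: dist=9061.3 km, bearing=71.0°
Total: 21216.9 km

Leg 1: φ1=-0.3767066, φ2=1.2482106, Δφ=1.6249172, Δλ=-1.0742781 rad; a=sin²(Δφ/2)+cosφ1·cosφ2·sin²(Δλ/2)=0.6042283518; c=2·atan2(√a, √(1-a))=1.780793059; dist=6371·c=11345.433 ≈ 11345.4 km; running total=11345.4 km
Leg 1 bearing: y=sinΔλ·cosφ2=-0.27873868, x=cosφ1·sinφ2-sinφ1·cosφ2·cosΔλ=0.93747029; θ=atan2(y, x)=-16.5588° <0 so +360° → 343.4412° ≈ 343.4°
Leg 2: φ1=1.2482106, φ2=1.3691811, Δφ=0.1209705, Δλ=-0.1555437 rad; a=sin²(Δφ/2)+cosφ1·cosφ2·sin²(Δλ/2)=0.0040372137; c=2·atan2(√a, √(1-a))=0.127163807; dist=6371·c=810.161 ≈ 810.2 km; running total=12155.6 km
Leg 2 bearing: y=sinΔλ·cosφ2=-0.03102251, x=cosφ1·sinφ2-sinφ1·cosφ2·cosΔλ=0.12296854; θ=atan2(y, x)=-14.1591° <0 so +360° → 345.8409° ≈ 345.8°
Leg 3: φ1=1.3691811, φ2=0.2111150, Δφ=-1.1580661, Δλ=1.8679072 rad; a=sin²(Δφ/2)+cosφ1·cosφ2·sin²(Δλ/2)=0.4260091149; c=2·atan2(√a, √(1-a))=1.422269065; dist=6371·c=9061.276 ≈ 9061.3 km; running total=21216.9 km
Leg 3 bearing: y=sinΔλ·cosφ2=0.93495692, x=cosφ1·sinφ2-sinφ1·cosφ2·cosΔλ=0.32242357; θ=atan2(y, x)=70.9730° ≈ 71.0°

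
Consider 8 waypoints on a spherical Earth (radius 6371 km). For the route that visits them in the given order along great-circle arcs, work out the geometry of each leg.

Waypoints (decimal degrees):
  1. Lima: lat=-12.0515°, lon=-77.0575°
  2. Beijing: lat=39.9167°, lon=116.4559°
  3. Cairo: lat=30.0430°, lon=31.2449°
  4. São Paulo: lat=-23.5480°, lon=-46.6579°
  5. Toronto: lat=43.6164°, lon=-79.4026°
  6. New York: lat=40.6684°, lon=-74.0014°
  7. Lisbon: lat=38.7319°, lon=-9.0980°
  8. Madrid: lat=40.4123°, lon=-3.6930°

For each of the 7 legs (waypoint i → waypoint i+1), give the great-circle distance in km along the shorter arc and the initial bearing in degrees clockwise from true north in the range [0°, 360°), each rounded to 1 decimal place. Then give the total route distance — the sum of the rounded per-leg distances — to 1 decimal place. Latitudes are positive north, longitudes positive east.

Leg 1: φ1=-0.2103384, φ2=0.6966778, Δφ=0.9070162, Δλ=3.3774460 rad; a=sin²(Δφ/2)+cosφ1·cosφ2·sin²(Δλ/2)=0.9316420470; c=2·atan2(√a, √(1-a))=2.612537019; dist=6371·c=16644.473 ≈ 16644.5 km; running total=16644.5 km
Leg 1 bearing: y=sinΔλ·cosφ2=-0.17922191, x=cosφ1·sinφ2-sinφ1·cosφ2·cosΔλ=0.47182632; θ=atan2(y, x)=-20.7991° <0 so +360° → 339.2009° ≈ 339.2°
Leg 2: φ1=0.6966778, φ2=0.5243493, Δφ=-0.1723286, Δλ=-1.4872125 rad; a=sin²(Δφ/2)+cosφ1·cosφ2·sin²(Δλ/2)=0.3116584201; c=2·atan2(√a, √(1-a))=1.184583226; dist=6371·c=7546.980 ≈ 7547.0 km; running total=24191.5 km
Leg 2 bearing: y=sinΔλ·cosφ2=-0.86262785, x=cosφ1·sinφ2-sinφ1·cosφ2·cosΔλ=0.33761367; θ=atan2(y, x)=-68.6257° <0 so +360° → 291.3743° ≈ 291.4°
Leg 3: φ1=0.5243493, φ2=-0.4109901, Δφ=-0.9353394, Δλ=-1.3596604 rad; a=sin²(Δφ/2)+cosφ1·cosφ2·sin²(Δλ/2)=0.5168552420; c=2·atan2(√a, √(1-a))=1.604513199; dist=6371·c=10222.354 ≈ 10222.4 km; running total=34413.9 km
Leg 3 bearing: y=sinΔλ·cosφ2=-0.89636841, x=cosφ1·sinφ2-sinφ1·cosφ2·cosΔλ=-0.44202633; θ=atan2(y, x)=-116.2493° <0 so +360° → 243.7507° ≈ 243.8°
Leg 4: φ1=-0.4109901, φ2=0.7612498, Δφ=1.1722399, Δλ=-0.5715028 rad; a=sin²(Δφ/2)+cosφ1·cosφ2·sin²(Δλ/2)=0.3586893342; c=2·atan2(√a, √(1-a))=1.284270572; dist=6371·c=8182.088 ≈ 8182.1 km; running total=42596.0 km
Leg 4 bearing: y=sinΔλ·cosφ2=-0.39159536, x=cosφ1·sinφ2-sinφ1·cosφ2·cosΔλ=0.87565875; θ=atan2(y, x)=-24.0942° <0 so +360° → 335.9058° ≈ 335.9°
Leg 5: φ1=0.7612498, φ2=0.7097975, Δφ=-0.0514523, Δλ=0.0942687 rad; a=sin²(Δφ/2)+cosφ1·cosφ2·sin²(Δλ/2)=0.0018807598; c=2·atan2(√a, √(1-a))=0.086762666; dist=6371·c=552.765 ≈ 552.8 km; running total=43148.8 km
Leg 5 bearing: y=sinΔλ·cosφ2=0.07139639, x=cosφ1·sinφ2-sinφ1·cosφ2·cosΔλ=-0.04910647; θ=atan2(y, x)=124.5202° ≈ 124.5°
Leg 6: φ1=0.7097975, φ2=0.6759992, Δφ=-0.0337983, Δλ=1.1327780 rad; a=sin²(Δφ/2)+cosφ1·cosφ2·sin²(Δλ/2)=0.1706484681; c=2·atan2(√a, √(1-a))=0.851702595; dist=6371·c=5426.197 ≈ 5426.2 km; running total=48575.0 km
Leg 6 bearing: y=sinΔλ·cosφ2=0.70643771, x=cosφ1·sinφ2-sinφ1·cosφ2·cosΔλ=0.25895179; θ=atan2(y, x)=69.8691° ≈ 69.9°
Leg 7: φ1=0.6759992, φ2=0.7053277, Δφ=0.0293285, Δλ=0.0943350 rad; a=sin²(Δφ/2)+cosφ1·cosφ2·sin²(Δλ/2)=0.0015354593; c=2·atan2(√a, √(1-a))=0.078389943; dist=6371·c=499.422 ≈ 499.4 km; running total=49074.4 km
Leg 7 bearing: y=sinΔλ·cosφ2=0.07172014, x=cosφ1·sinφ2-sinφ1·cosφ2·cosΔλ=0.03144246; θ=atan2(y, x)=66.3271° ≈ 66.3°

Leg 1: dist=16644.5 km, bearing=339.2°
Leg 2: dist=7547.0 km, bearing=291.4°
Leg 3: dist=10222.4 km, bearing=243.8°
Leg 4: dist=8182.1 km, bearing=335.9°
Leg 5: dist=552.8 km, bearing=124.5°
Leg 6: dist=5426.2 km, bearing=69.9°
Leg 7: dist=499.4 km, bearing=66.3°
Total: 49074.4 km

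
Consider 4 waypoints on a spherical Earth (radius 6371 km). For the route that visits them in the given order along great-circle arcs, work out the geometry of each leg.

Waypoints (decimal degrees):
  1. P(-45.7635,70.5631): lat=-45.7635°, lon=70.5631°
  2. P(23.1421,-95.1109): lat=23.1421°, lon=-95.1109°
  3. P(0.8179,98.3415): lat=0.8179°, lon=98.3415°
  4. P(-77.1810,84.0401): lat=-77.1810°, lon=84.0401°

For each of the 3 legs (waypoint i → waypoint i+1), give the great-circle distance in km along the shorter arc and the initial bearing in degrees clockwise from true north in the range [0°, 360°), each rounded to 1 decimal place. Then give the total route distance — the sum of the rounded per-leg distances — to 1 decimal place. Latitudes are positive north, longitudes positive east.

Leg 1: φ1=-0.7987238, φ2=0.4039058, Δφ=1.2026296, Δλ=-2.8915568 rad; a=sin²(Δφ/2)+cosφ1·cosφ2·sin²(Δλ/2)=0.9515593377; c=2·atan2(√a, √(1-a))=2.697774279; dist=6371·c=17187.520 ≈ 17187.5 km; running total=17187.5 km
Leg 1 bearing: y=sinΔλ·cosφ2=-0.22752805, x=cosφ1·sinφ2-sinφ1·cosφ2·cosΔλ=-0.36415332; θ=atan2(y, x)=-148.0023° <0 so +360° → 211.9977° ≈ 212.0°
Leg 2: φ1=0.4039058, φ2=0.0142750, Δφ=-0.3896308, Δλ=3.3763813 rad; a=sin²(Δφ/2)+cosφ1·cosφ2·sin²(Δλ/2)=0.9443015094; c=2·atan2(√a, √(1-a))=2.665086778; dist=6371·c=16979.268 ≈ 16979.3 km; running total=34166.8 km
Leg 2 bearing: y=sinΔλ·cosφ2=-0.23261376, x=cosφ1·sinφ2-sinφ1·cosφ2·cosΔλ=0.39531698; θ=atan2(y, x)=-30.4736° <0 so +360° → 329.5264° ≈ 329.5°
Leg 3: φ1=0.0142750, φ2=-1.3470626, Δφ=-1.3613376, Δλ=-0.2496065 rad; a=sin²(Δφ/2)+cosφ1·cosφ2·sin²(Δλ/2)=0.3994723530; c=2·atan2(√a, √(1-a))=1.368361232; dist=6371·c=8717.829 ≈ 8717.8 km; running total=42884.6 km
Leg 3 bearing: y=sinΔλ·cosφ2=-0.05480738, x=cosφ1·sinφ2-sinφ1·cosφ2·cosΔλ=-0.97804546; θ=atan2(y, x)=-176.7926° <0 so +360° → 183.2074° ≈ 183.2°

Leg 1: dist=17187.5 km, bearing=212.0°
Leg 2: dist=16979.3 km, bearing=329.5°
Leg 3: dist=8717.8 km, bearing=183.2°
Total: 42884.6 km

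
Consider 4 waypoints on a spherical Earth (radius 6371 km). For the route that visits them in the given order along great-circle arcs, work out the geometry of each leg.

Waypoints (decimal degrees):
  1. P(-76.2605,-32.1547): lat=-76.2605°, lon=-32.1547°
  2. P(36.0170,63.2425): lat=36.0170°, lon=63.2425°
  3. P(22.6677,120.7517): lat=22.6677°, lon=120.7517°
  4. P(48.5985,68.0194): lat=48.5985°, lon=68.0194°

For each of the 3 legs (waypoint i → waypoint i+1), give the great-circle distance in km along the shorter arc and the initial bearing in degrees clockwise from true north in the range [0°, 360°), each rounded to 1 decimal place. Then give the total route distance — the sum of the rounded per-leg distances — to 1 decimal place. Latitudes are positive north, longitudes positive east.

Leg 1: dist=14022.3 km, bearing=85.3°
Leg 2: dist=5685.6 km, bearing=88.5°
Leg 3: dist=5427.0 km, bearing=315.6°
Total: 25134.9 km

Leg 1: φ1=-1.3309968, φ2=0.6286152, Δφ=1.9596121, Δλ=1.6649952 rad; a=sin²(Δφ/2)+cosφ1·cosφ2·sin²(Δλ/2)=0.7946343769; c=2·atan2(√a, √(1-a))=2.200949790; dist=6371·c=14022.251 ≈ 14022.3 km; running total=14022.3 km
Leg 1 bearing: y=sinΔλ·cosφ2=0.80525661, x=cosφ1·sinφ2-sinφ1·cosφ2·cosΔλ=0.06575815; θ=atan2(y, x)=85.3315° ≈ 85.3°
Leg 2: φ1=0.6286152, φ2=0.3956260, Δφ=-0.2329892, Δλ=1.0037249 rad; a=sin²(Δφ/2)+cosφ1·cosφ2·sin²(Δλ/2)=0.1862316948; c=2·atan2(√a, √(1-a))=0.892411088; dist=6371·c=5685.551 ≈ 5685.6 km; running total=19707.9 km
Leg 2 bearing: y=sinΔλ·cosφ2=0.77832369, x=cosφ1·sinφ2-sinφ1·cosφ2·cosΔλ=0.02024934; θ=atan2(y, x)=88.5097° ≈ 88.5°
Leg 3: φ1=0.3956260, φ2=0.8482038, Δφ=0.4525778, Δλ=-0.9203523 rad; a=sin²(Δφ/2)+cosφ1·cosφ2·sin²(Δλ/2)=0.1706976919; c=2·atan2(√a, √(1-a))=0.851833431; dist=6371·c=5427.031 ≈ 5427.0 km; running total=25134.9 km
Leg 3 bearing: y=sinΔλ·cosφ2=-0.52629751, x=cosφ1·sinφ2-sinφ1·cosφ2·cosΔλ=0.53782050; θ=atan2(y, x)=-44.3796° <0 so +360° → 315.6204° ≈ 315.6°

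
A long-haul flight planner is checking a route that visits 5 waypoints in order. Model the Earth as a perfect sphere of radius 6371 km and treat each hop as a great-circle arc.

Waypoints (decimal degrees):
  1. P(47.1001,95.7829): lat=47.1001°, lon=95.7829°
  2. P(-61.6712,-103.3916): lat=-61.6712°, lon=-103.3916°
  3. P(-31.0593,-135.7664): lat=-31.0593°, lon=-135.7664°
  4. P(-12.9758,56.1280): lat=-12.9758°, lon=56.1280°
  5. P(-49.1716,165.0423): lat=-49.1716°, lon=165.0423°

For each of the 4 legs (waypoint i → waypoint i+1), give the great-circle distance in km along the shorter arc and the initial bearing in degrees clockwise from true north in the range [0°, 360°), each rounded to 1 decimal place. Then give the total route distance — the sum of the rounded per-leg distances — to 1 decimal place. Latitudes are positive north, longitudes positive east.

Leg 1: φ1=0.8220518, φ2=-1.0763655, Δφ=-1.8984173, Δλ=-3.4762508 rad; a=sin²(Δφ/2)+cosφ1·cosφ2·sin²(Δλ/2)=0.9749578820; c=2·atan2(√a, √(1-a))=2.823762564; dist=6371·c=17990.191 ≈ 17990.2 km; running total=17990.2 km
Leg 1 bearing: y=sinΔλ·cosφ2=0.15585787, x=cosφ1·sinφ2-sinφ1·cosφ2·cosΔλ=-0.27086596; θ=atan2(y, x)=150.0836° ≈ 150.1°
Leg 2: φ1=-1.0763655, φ2=-0.5420870, Δφ=0.5342784, Δλ=-0.5650469 rad; a=sin²(Δφ/2)+cosφ1·cosφ2·sin²(Δλ/2)=0.1012742506; c=2·atan2(√a, √(1-a))=0.647736664; dist=6371·c=4126.730 ≈ 4126.7 km; running total=22116.9 km
Leg 2 bearing: y=sinΔλ·cosφ2=-0.45868918, x=cosφ1·sinφ2-sinφ1·cosφ2·cosΔλ=0.39201447; θ=atan2(y, x)=-49.4814° <0 so +360° → 310.5186° ≈ 310.5°
Leg 3: φ1=-0.5420870, φ2=-0.2264704, Δφ=0.3156166, Δλ=3.3491891 rad; a=sin²(Δφ/2)+cosφ1·cosφ2·sin²(Δλ/2)=0.8504955492; c=2·atan2(√a, √(1-a))=2.347582585; dist=6371·c=14956.449 ≈ 14956.4 km; running total=37073.3 km
Leg 3 bearing: y=sinΔλ·cosφ2=-0.20084556, x=cosφ1·sinφ2-sinφ1·cosφ2·cosΔλ=-0.68430442; θ=atan2(y, x)=-163.6429° <0 so +360° → 196.3571° ≈ 196.4°
Leg 4: φ1=-0.2264704, φ2=-0.8582063, Δφ=-0.6317359, Δλ=1.9009131 rad; a=sin²(Δφ/2)+cosφ1·cosφ2·sin²(Δλ/2)=0.5183080119; c=2·atan2(√a, √(1-a))=1.607420537; dist=6371·c=10240.876 ≈ 10240.9 km; running total=47314.2 km
Leg 4 bearing: y=sinΔλ·cosφ2=0.61849371, x=cosφ1·sinφ2-sinφ1·cosφ2·cosΔλ=-0.78493618; θ=atan2(y, x)=141.7635° ≈ 141.8°

Leg 1: dist=17990.2 km, bearing=150.1°
Leg 2: dist=4126.7 km, bearing=310.5°
Leg 3: dist=14956.4 km, bearing=196.4°
Leg 4: dist=10240.9 km, bearing=141.8°
Total: 47314.2 km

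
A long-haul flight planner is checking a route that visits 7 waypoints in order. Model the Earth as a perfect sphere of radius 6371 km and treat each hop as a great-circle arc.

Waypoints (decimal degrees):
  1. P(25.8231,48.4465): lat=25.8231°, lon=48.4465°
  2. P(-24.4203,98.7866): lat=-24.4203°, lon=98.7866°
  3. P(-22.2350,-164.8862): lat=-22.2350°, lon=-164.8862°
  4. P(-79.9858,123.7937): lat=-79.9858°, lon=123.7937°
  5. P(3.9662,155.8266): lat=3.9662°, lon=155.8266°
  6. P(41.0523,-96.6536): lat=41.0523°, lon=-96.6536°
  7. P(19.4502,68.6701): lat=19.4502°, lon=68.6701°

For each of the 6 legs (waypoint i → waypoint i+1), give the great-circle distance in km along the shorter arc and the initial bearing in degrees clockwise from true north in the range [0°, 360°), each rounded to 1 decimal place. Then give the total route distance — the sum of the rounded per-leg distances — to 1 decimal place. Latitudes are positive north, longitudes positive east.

Leg 1: dist=7776.9 km, bearing=131.7°
Leg 2: dist=9602.3 km, bearing=112.8°
Leg 3: dist=7216.6 km, bearing=190.5°
Leg 4: dist=9504.0 km, bearing=32.1°
Leg 5: dist=11167.4 km, bearing=47.0°
Leg 6: dist=13118.9 km, bearing=15.7°
Total: 58386.1 km

Leg 1: φ1=0.4506981, φ2=-0.4262146, Δφ=-0.8769128, Δλ=0.8786005 rad; a=sin²(Δφ/2)+cosφ1·cosφ2·sin²(Δλ/2)=0.3284924221; c=2·atan2(√a, √(1-a))=1.220671402; dist=6371·c=7776.898 ≈ 7776.9 km; running total=7776.9 km
Leg 1 bearing: y=sinΔλ·cosφ2=0.70097384, x=cosφ1·sinφ2-sinφ1·cosφ2·cosΔλ=-0.62528096; θ=atan2(y, x)=131.7335° ≈ 131.7°
Leg 2: φ1=-0.4262146, φ2=-0.3880740, Δφ=0.0381407, Δλ=-4.6019585 rad; a=sin²(Δφ/2)+cosφ1·cosφ2·sin²(Δλ/2)=0.4682207906; c=2·atan2(√a, √(1-a))=1.507195038; dist=6371·c=9602.340 ≈ 9602.3 km; running total=17379.2 km
Leg 2 bearing: y=sinΔλ·cosφ2=0.92000130, x=cosφ1·sinφ2-sinφ1·cosφ2·cosΔλ=-0.38672721; θ=atan2(y, x)=112.7997° ≈ 112.8°
Leg 3: φ1=-0.3880740, φ2=-1.3960156, Δφ=-1.0079416, Δλ=5.0384147 rad; a=sin²(Δφ/2)+cosφ1·cosφ2·sin²(Δλ/2)=0.2879029832; c=2·atan2(√a, √(1-a))=1.132724636; dist=6371·c=7216.589 ≈ 7216.6 km; running total=24595.8 km
Leg 3 bearing: y=sinΔλ·cosφ2=-0.16473207, x=cosφ1·sinφ2-sinφ1·cosφ2·cosΔλ=-0.89046211; θ=atan2(y, x)=-169.5190° <0 so +360° → 190.4810° ≈ 190.5°
Leg 4: φ1=-1.3960156, φ2=0.0692232, Δφ=1.4652388, Δλ=0.5590796 rad; a=sin²(Δφ/2)+cosφ1·cosφ2·sin²(Δλ/2)=0.4605255950; c=2·atan2(√a, √(1-a))=1.491765272; dist=6371·c=9504.037 ≈ 9504.0 km; running total=34099.8 km
Leg 4 bearing: y=sinΔλ·cosφ2=0.52913583, x=cosφ1·sinφ2-sinφ1·cosφ2·cosΔλ=0.84485641; θ=atan2(y, x)=32.0590° ≈ 32.1°
Leg 5: φ1=0.0692232, φ2=0.7164978, Δφ=0.6472746, Δλ=-4.4066108 rad; a=sin²(Δφ/2)+cosφ1·cosφ2·sin²(Δλ/2)=0.5905221507; c=2·atan2(√a, √(1-a))=1.752844523; dist=6371·c=11167.372 ≈ 11167.4 km; running total=45267.2 km
Leg 5 bearing: y=sinΔλ·cosφ2=0.71912947, x=cosφ1·sinφ2-sinφ1·cosφ2·cosΔλ=0.67087686; θ=atan2(y, x)=46.9882° ≈ 47.0°
Leg 6: φ1=0.7164978, φ2=0.3394700, Δφ=-0.3770278, Δλ=2.8854429 rad; a=sin²(Δφ/2)+cosφ1·cosφ2·sin²(Δλ/2)=0.7345925515; c=2·atan2(√a, √(1-a))=2.059164110; dist=6371·c=13118.935 ≈ 13118.9 km; running total=58386.1 km
Leg 6 bearing: y=sinΔλ·cosφ2=0.23889901, x=cosφ1·sinφ2-sinφ1·cosφ2·cosΔλ=0.85017210; θ=atan2(y, x)=15.6954° ≈ 15.7°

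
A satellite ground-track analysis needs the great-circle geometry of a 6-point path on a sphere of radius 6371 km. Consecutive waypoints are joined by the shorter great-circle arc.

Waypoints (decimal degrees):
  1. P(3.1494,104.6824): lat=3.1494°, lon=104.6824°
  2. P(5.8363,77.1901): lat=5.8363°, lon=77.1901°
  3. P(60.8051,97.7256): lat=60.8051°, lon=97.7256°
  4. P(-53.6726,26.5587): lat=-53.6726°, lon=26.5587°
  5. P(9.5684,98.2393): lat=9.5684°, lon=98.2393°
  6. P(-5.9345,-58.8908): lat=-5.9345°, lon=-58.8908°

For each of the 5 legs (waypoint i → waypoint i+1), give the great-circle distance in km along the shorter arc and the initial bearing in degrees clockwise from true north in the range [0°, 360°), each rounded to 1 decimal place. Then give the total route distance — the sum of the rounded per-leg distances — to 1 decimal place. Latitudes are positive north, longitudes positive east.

Leg 1: dist=3061.8 km, bearing=276.6°
Leg 2: dist=6349.1 km, bearing=11.8°
Leg 3: dist=14187.5 km, bearing=225.0°
Leg 4: dist=9690.8 km, bearing=69.6°
Leg 5: dist=17463.9 km, bearing=277.4°
Total: 50753.1 km

Leg 1: φ1=0.0549674, φ2=0.1018627, Δφ=0.0468953, Δλ=-0.4798312 rad; a=sin²(Δφ/2)+cosφ1·cosφ2·sin²(Δλ/2)=0.0566357344; c=2·atan2(√a, √(1-a))=0.480576562; dist=6371·c=3061.753 ≈ 3061.8 km; running total=3061.8 km
Leg 1 bearing: y=sinΔλ·cosφ2=-0.45923654, x=cosφ1·sinφ2-sinφ1·cosφ2·cosΔλ=0.05305009; θ=atan2(y, x)=-83.4105° <0 so +360° → 276.5895° ≈ 276.6°
Leg 2: φ1=0.1018627, φ2=1.0612492, Δφ=0.9593865, Δλ=0.3584121 rad; a=sin²(Δφ/2)+cosφ1·cosφ2·sin²(Δλ/2)=0.2284065048; c=2·atan2(√a, √(1-a))=0.996568067; dist=6371·c=6349.135 ≈ 6349.1 km; running total=9410.9 km
Leg 2 bearing: y=sinΔλ·cosφ2=0.17110790, x=cosφ1·sinφ2-sinφ1·cosφ2·cosΔλ=0.82199147; θ=atan2(y, x)=11.7589° ≈ 11.8°
Leg 3: φ1=1.0612492, φ2=-0.9367636, Δφ=-1.9980128, Δλ=-1.2420967 rad; a=sin²(Δφ/2)+cosφ1·cosφ2·sin²(Δλ/2)=0.8050100135; c=2·atan2(√a, √(1-a))=2.226882192; dist=6371·c=14187.466 ≈ 14187.5 km; running total=23598.4 km
Leg 3 bearing: y=sinΔλ·cosφ2=-0.56068324, x=cosφ1·sinφ2-sinφ1·cosφ2·cosΔλ=-0.55991952; θ=atan2(y, x)=-134.9610° <0 so +360° → 225.0390° ≈ 225.0°
Leg 4: φ1=-0.9367636, φ2=0.1670001, Δφ=1.1037637, Δλ=1.2510625 rad; a=sin²(Δφ/2)+cosφ1·cosφ2·sin²(Δλ/2)=0.4751548110; c=2·atan2(√a, √(1-a))=1.521085477; dist=6371·c=9690.836 ≈ 9690.8 km; running total=33289.2 km
Leg 4 bearing: y=sinΔλ·cosφ2=0.93611205, x=cosφ1·sinφ2-sinφ1·cosφ2·cosΔλ=0.34817394; θ=atan2(y, x)=69.5980° ≈ 69.6°
Leg 5: φ1=0.1670001, φ2=-0.1035766, Δφ=-0.2705766, Δλ=-2.7424376 rad; a=sin²(Δφ/2)+cosφ1·cosφ2·sin²(Δλ/2)=0.9604440870; c=2·atan2(√a, √(1-a))=2.741149096; dist=6371·c=17463.861 ≈ 17463.9 km; running total=50753.1 km
Leg 5 bearing: y=sinΔλ·cosφ2=-0.38655714, x=cosφ1·sinφ2-sinφ1·cosφ2·cosΔλ=0.05038405; θ=atan2(y, x)=-82.5739° <0 so +360° → 277.4261° ≈ 277.4°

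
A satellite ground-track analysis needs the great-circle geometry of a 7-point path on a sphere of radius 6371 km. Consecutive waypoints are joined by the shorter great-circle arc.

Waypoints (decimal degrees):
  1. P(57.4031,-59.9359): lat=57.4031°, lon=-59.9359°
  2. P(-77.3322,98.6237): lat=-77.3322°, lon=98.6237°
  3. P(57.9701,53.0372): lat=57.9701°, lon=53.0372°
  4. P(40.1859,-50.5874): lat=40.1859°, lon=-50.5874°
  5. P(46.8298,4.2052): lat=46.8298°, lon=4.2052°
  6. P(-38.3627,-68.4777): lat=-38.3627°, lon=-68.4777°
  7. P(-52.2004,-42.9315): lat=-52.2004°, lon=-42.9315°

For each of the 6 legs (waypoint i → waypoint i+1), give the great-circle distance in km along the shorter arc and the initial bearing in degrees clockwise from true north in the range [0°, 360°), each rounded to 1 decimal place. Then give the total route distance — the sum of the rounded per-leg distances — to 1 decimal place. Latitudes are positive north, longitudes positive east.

Leg 1: φ1=1.0018731, φ2=-1.3497015, Δφ=-2.3515746, Δλ=2.7673871 rad; a=sin²(Δφ/2)+cosφ1·cosφ2·sin²(Δλ/2)=0.9659697753; c=2·atan2(√a, √(1-a))=2.770521736; dist=6371·c=17650.994 ≈ 17651.0 km; running total=17651.0 km
Leg 1 bearing: y=sinΔλ·cosφ2=0.08016067, x=cosφ1·sinφ2-sinφ1·cosφ2·cosΔλ=-0.35364239; θ=atan2(y, x)=167.2285° ≈ 167.2°
Leg 2: φ1=-1.3497015, φ2=1.0117691, Δφ=2.3614706, Δλ=-0.7956345 rad; a=sin²(Δφ/2)+cosφ1·cosφ2·sin²(Δλ/2)=0.8728697285; c=2·atan2(√a, √(1-a))=2.412440379; dist=6371·c=15369.658 ≈ 15369.7 km; running total=33020.7 km
Leg 2 bearing: y=sinΔλ·cosφ2=-0.37884154, x=cosφ1·sinφ2-sinφ1·cosφ2·cosΔλ=0.54804357; θ=atan2(y, x)=-34.6546° <0 so +360° → 325.3454° ≈ 325.3°
Leg 3: φ1=1.0117691, φ2=0.7013763, Δφ=-0.3103928, Δλ=-1.8085905 rad; a=sin²(Δφ/2)+cosφ1·cosφ2·sin²(Δλ/2)=0.2742004744; c=2·atan2(√a, √(1-a))=1.102239585; dist=6371·c=7022.368 ≈ 7022.4 km; running total=40043.1 km
Leg 3 bearing: y=sinΔλ·cosφ2=-0.74245712, x=cosφ1·sinφ2-sinφ1·cosφ2·cosΔλ=0.49478856; θ=atan2(y, x)=-56.3197° <0 so +360° → 303.6803° ≈ 303.7°
Leg 4: φ1=0.7013763, φ2=0.8173342, Δφ=0.1159579, Δλ=0.9563113 rad; a=sin²(Δφ/2)+cosφ1·cosφ2·sin²(Δλ/2)=0.1140239882; c=2·atan2(√a, √(1-a))=0.688890114; dist=6371·c=4388.919 ≈ 4388.9 km; running total=44432.0 km
Leg 4 bearing: y=sinΔλ·cosφ2=0.55901335, x=cosφ1·sinφ2-sinφ1·cosφ2·cosΔλ=0.30264526; θ=atan2(y, x)=61.5692° ≈ 61.6°
Leg 5: φ1=0.8173342, φ2=-0.6695554, Δφ=-1.4868896, Δλ=-1.2685559 rad; a=sin²(Δφ/2)+cosφ1·cosφ2·sin²(Δλ/2)=0.6464826110; c=2·atan2(√a, √(1-a))=1.868122995; dist=6371·c=11901.812 ≈ 11901.8 km; running total=56333.8 km
Leg 5 bearing: y=sinΔλ·cosφ2=-0.74855609, x=cosφ1·sinφ2-sinφ1·cosφ2·cosΔλ=-0.59484045; θ=atan2(y, x)=-128.4724° <0 so +360° → 231.5276° ≈ 231.5°
Leg 6: φ1=-0.6695554, φ2=-0.9110689, Δφ=-0.2415134, Δλ=0.4458653 rad; a=sin²(Δφ/2)+cosφ1·cosφ2·sin²(Δλ/2)=0.0380024471; c=2·atan2(√a, √(1-a))=0.392396964; dist=6371·c=2499.961 ≈ 2500.0 km; running total=58833.8 km
Leg 6 bearing: y=sinΔλ·cosφ2=0.26430689, x=cosφ1·sinφ2-sinφ1·cosφ2·cosΔλ=-0.27636011; θ=atan2(y, x)=136.2771° ≈ 136.3°

Leg 1: dist=17651.0 km, bearing=167.2°
Leg 2: dist=15369.7 km, bearing=325.3°
Leg 3: dist=7022.4 km, bearing=303.7°
Leg 4: dist=4388.9 km, bearing=61.6°
Leg 5: dist=11901.8 km, bearing=231.5°
Leg 6: dist=2500.0 km, bearing=136.3°
Total: 58833.8 km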